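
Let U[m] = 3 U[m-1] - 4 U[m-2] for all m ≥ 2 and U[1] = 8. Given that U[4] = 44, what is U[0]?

Let U[0] = x.
U[2] = 24 - 4x
U[3] = 40 - 12x
U[4] = 24 - 20x
So 24 - 20x = 44, giving x = -1.

-1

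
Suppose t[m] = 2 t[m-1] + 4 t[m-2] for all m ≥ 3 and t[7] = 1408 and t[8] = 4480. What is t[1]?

6

Rearranging, t[m-2] = (t[m] - 2 t[m-1]) / 4.
t[6] = (4480 - 2·1408) / 4 = 1664/4 = 416
t[5] = (1408 - 2·416) / 4 = 576/4 = 144
t[4] = (416 - 2·144) / 4 = 128/4 = 32
t[3] = (144 - 2·32) / 4 = 80/4 = 20
t[2] = (32 - 2·20) / 4 = -8/4 = -2
t[1] = (20 - 2·(-2)) / 4 = 24/4 = 6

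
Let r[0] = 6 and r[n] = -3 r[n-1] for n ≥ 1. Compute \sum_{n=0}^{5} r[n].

r[1] = -3·6 = -18
r[2] = -3·(-18) = 54
r[3] = -3·54 = -162
r[4] = -3·(-162) = 486
r[5] = -3·486 = -1458
Sum = 6 + (-18) + 54 + (-162) + 486 + (-1458) = -1092

-1092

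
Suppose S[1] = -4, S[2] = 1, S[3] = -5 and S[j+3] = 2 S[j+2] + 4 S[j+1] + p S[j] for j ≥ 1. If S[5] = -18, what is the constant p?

-2

S[4] = -6 - 4p
S[5] = -32 - 7p
So -32 - 7p = -18, giving p = -2.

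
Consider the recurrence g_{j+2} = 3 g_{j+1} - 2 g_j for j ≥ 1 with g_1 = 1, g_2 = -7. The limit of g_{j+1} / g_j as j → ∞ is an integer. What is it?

2

The characteristic equation is r^2 - 3r + 2 = 0, which factors as (r - 2)(r - 1) = 0.
So the roots are 2 and 1. Since |2| > |1| and the coefficient of 2^j is non-zero, the ratio tends to 2.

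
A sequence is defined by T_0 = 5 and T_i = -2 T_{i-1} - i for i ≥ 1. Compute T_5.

T_1 = -2·5 - 1 = -11
T_2 = -2·(-11) - 2 = 20
T_3 = -2·20 - 3 = -43
T_4 = -2·(-43) - 4 = 82
T_5 = -2·82 - 5 = -169

-169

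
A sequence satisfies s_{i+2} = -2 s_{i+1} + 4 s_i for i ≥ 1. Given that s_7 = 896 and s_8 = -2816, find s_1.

6

Rearranging, s_{i-2} = (s_i + 2 s_{i-1}) / 4.
s_6 = (-2816 + 2*896) / 4 = -1024/4 = -256
s_5 = (896 + 2*(-256)) / 4 = 384/4 = 96
s_4 = (-256 + 2*96) / 4 = -64/4 = -16
s_3 = (96 + 2*(-16)) / 4 = 64/4 = 16
s_2 = (-16 + 2*16) / 4 = 16/4 = 4
s_1 = (16 + 2*4) / 4 = 24/4 = 6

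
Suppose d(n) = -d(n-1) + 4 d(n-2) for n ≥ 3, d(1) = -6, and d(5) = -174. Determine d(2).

6

Let d(2) = w.
d(3) = -24 - w
d(4) = 24 + 5w
d(5) = -120 - 9w
So -120 - 9w = -174, giving w = 6.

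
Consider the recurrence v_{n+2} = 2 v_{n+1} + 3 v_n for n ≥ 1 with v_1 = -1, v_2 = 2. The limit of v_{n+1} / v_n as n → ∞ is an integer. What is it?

The characteristic equation is r^2 - 2r - 3 = 0, which factors as (r - 3)(r + 1) = 0.
So the roots are 3 and -1. Since |3| > |-1| and the coefficient of 3^n is non-zero, the ratio tends to 3.

3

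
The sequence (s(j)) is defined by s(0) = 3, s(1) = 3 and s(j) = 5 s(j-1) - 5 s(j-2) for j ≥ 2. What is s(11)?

s(2) = 5·3 - 5·3 = 0
s(3) = 5·0 - 5·3 = -15
s(4) = 5·(-15) - 5·0 = -75
s(5) = 5·(-75) - 5·(-15) = -300
s(6) = 5·(-300) - 5·(-75) = -1125
s(7) = 5·(-1125) - 5·(-300) = -4125
s(8) = 5·(-4125) - 5·(-1125) = -15000
s(9) = 5·(-15000) - 5·(-4125) = -54375
s(10) = 5·(-54375) - 5·(-15000) = -196875
s(11) = 5·(-196875) - 5·(-54375) = -712500

-712500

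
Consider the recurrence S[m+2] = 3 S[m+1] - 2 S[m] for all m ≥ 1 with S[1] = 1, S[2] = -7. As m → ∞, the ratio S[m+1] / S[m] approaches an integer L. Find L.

2

The characteristic equation is r^2 - 3r + 2 = 0, which factors as (r - 2)(r - 1) = 0.
So the roots are 2 and 1. Since |2| > |1| and the coefficient of 2^m is non-zero, the ratio tends to 2.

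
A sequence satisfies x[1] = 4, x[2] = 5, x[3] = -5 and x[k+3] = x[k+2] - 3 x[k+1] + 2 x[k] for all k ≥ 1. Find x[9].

x[4] = (-5) - 3·5 + 2·4 = -12
x[5] = (-12) - 3·(-5) + 2·5 = 13
x[6] = 13 - 3·(-12) + 2·(-5) = 39
x[7] = 39 - 3·13 + 2·(-12) = -24
x[8] = (-24) - 3·39 + 2·13 = -115
x[9] = (-115) - 3·(-24) + 2·39 = 35

35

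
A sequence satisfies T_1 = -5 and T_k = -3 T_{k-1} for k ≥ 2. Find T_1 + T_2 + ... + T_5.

-305

T_2 = -3(-5) = 15
T_3 = -3(15) = -45
T_4 = -3(-45) = 135
T_5 = -3(135) = -405
Sum = (-5) + 15 + (-45) + 135 + (-405) = -305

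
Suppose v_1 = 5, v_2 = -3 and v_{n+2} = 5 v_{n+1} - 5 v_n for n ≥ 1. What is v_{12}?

v_3 = 5·(-3) - 5·5 = -40
v_4 = 5·(-40) - 5·(-3) = -185
v_5 = 5·(-185) - 5·(-40) = -725
v_6 = 5·(-725) - 5·(-185) = -2700
v_7 = 5·(-2700) - 5·(-725) = -9875
v_8 = 5·(-9875) - 5·(-2700) = -35875
v_9 = 5·(-35875) - 5·(-9875) = -130000
v_{10} = 5·(-130000) - 5·(-35875) = -470625
v_{11} = 5·(-470625) - 5·(-130000) = -1703125
v_{12} = 5·(-1703125) - 5·(-470625) = -6162500

-6162500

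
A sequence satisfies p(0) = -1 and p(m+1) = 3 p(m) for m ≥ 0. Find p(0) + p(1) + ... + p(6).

-1093

p(1) = 3*(-1) = -3
p(2) = 3*(-3) = -9
p(3) = 3*(-9) = -27
p(4) = 3*(-27) = -81
p(5) = 3*(-81) = -243
p(6) = 3*(-243) = -729
Sum = (-1) + (-3) + (-9) + (-27) + (-81) + (-243) + (-729) = -1093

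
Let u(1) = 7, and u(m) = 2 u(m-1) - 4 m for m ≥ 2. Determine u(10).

u(2) = 2(7) - 8 = 6
u(3) = 2(6) - 12 = 0
u(4) = 2(0) - 16 = -16
u(5) = 2(-16) - 20 = -52
u(6) = 2(-52) - 24 = -128
u(7) = 2(-128) - 28 = -284
u(8) = 2(-284) - 32 = -600
u(9) = 2(-600) - 36 = -1236
u(10) = 2(-1236) - 40 = -2512

-2512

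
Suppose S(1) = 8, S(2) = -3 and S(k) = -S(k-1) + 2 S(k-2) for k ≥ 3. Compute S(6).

S(3) = -(-3) + 2(8) = 19
S(4) = -19 + 2(-3) = -25
S(5) = -(-25) + 2(19) = 63
S(6) = -63 + 2(-25) = -113

-113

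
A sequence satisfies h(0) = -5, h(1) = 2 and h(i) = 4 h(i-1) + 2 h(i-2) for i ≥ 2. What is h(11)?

h(2) = 4*2 + 2*(-5) = -2
h(3) = 4*(-2) + 2*2 = -4
h(4) = 4*(-4) + 2*(-2) = -20
h(5) = 4*(-20) + 2*(-4) = -88
h(6) = 4*(-88) + 2*(-20) = -392
h(7) = 4*(-392) + 2*(-88) = -1744
h(8) = 4*(-1744) + 2*(-392) = -7760
h(9) = 4*(-7760) + 2*(-1744) = -34528
h(10) = 4*(-34528) + 2*(-7760) = -153632
h(11) = 4*(-153632) + 2*(-34528) = -683584

-683584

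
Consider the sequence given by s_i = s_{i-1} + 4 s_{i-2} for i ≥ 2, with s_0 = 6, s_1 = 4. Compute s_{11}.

s_2 = 4 + 4·6 = 28
s_3 = 28 + 4·4 = 44
s_4 = 44 + 4·28 = 156
s_5 = 156 + 4·44 = 332
s_6 = 332 + 4·156 = 956
s_7 = 956 + 4·332 = 2284
s_8 = 2284 + 4·956 = 6108
s_9 = 6108 + 4·2284 = 15244
s_{10} = 15244 + 4·6108 = 39676
s_{11} = 39676 + 4·15244 = 100652

100652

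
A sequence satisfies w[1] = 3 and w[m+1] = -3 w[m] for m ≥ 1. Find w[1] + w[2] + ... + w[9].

14763

w[2] = -3·3 = -9
w[3] = -3·(-9) = 27
w[4] = -3·27 = -81
w[5] = -3·(-81) = 243
w[6] = -3·243 = -729
w[7] = -3·(-729) = 2187
w[8] = -3·2187 = -6561
w[9] = -3·(-6561) = 19683
Sum = 3 + (-9) + 27 + (-81) + 243 + (-729) + 2187 + (-6561) + 19683 = 14763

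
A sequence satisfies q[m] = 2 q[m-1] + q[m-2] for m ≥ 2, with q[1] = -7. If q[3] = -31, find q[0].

2

Let q[0] = y.
q[2] = -14 + y
q[3] = -35 + 2y
So -35 + 2y = -31, giving y = 2.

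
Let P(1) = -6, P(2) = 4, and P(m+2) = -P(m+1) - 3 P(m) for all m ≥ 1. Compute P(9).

P(3) = -4 - 3(-6) = 14
P(4) = -14 - 3(4) = -26
P(5) = -(-26) - 3(14) = -16
P(6) = -(-16) - 3(-26) = 94
P(7) = -94 - 3(-16) = -46
P(8) = -(-46) - 3(94) = -236
P(9) = -(-236) - 3(-46) = 374

374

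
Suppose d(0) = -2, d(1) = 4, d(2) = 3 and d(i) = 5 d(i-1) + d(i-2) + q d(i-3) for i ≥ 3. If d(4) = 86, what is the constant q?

2

d(3) = 19 - 2q
d(4) = 98 - 6q
So 98 - 6q = 86, giving q = 2.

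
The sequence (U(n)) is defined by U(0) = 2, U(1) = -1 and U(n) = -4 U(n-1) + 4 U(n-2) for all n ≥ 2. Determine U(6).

5952

U(2) = -4·(-1) + 4·2 = 12
U(3) = -4·12 + 4·(-1) = -52
U(4) = -4·(-52) + 4·12 = 256
U(5) = -4·256 + 4·(-52) = -1232
U(6) = -4·(-1232) + 4·256 = 5952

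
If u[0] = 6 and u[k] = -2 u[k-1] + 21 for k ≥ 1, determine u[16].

The fixed point is 21/(1 + 2) = 7, so u[k] - 7 = -2(u[k-1] - 7).
Hence u[k] = -1·(-2)^k + 7.
u[16] = -1·(-2)^{16} + 7 = -1·65536 + 7 = -65529.

-65529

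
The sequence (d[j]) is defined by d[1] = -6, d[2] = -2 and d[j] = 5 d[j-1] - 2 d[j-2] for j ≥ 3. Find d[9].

d[3] = 5*(-2) - 2*(-6) = 2
d[4] = 5*2 - 2*(-2) = 14
d[5] = 5*14 - 2*2 = 66
d[6] = 5*66 - 2*14 = 302
d[7] = 5*302 - 2*66 = 1378
d[8] = 5*1378 - 2*302 = 6286
d[9] = 5*6286 - 2*1378 = 28674

28674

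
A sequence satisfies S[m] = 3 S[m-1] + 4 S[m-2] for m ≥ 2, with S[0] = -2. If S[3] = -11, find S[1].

Let S[1] = w.
S[2] = -8 + 3w
S[3] = -24 + 13w
So -24 + 13w = -11, giving w = 1.

1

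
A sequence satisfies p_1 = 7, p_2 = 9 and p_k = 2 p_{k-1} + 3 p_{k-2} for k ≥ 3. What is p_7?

p_3 = 2·9 + 3·7 = 39
p_4 = 2·39 + 3·9 = 105
p_5 = 2·105 + 3·39 = 327
p_6 = 2·327 + 3·105 = 969
p_7 = 2·969 + 3·327 = 2919

2919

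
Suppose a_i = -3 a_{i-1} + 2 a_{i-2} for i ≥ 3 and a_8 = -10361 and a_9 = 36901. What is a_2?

-7

Rearranging, a_{i-2} = (a_i + 3 a_{i-1}) / 2.
a_7 = (36901 + 3*(-10361)) / 2 = 5818/2 = 2909
a_6 = (-10361 + 3*2909) / 2 = -1634/2 = -817
a_5 = (2909 + 3*(-817)) / 2 = 458/2 = 229
a_4 = (-817 + 3*229) / 2 = -130/2 = -65
a_3 = (229 + 3*(-65)) / 2 = 34/2 = 17
a_2 = (-65 + 3*17) / 2 = -14/2 = -7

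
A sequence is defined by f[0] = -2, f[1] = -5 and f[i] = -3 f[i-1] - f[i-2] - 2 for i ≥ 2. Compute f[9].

-13466

f[2] = -3*(-5) - (-2) - 2 = 15
f[3] = -3*15 - (-5) - 2 = -42
f[4] = -3*(-42) - 15 - 2 = 109
f[5] = -3*109 - (-42) - 2 = -287
f[6] = -3*(-287) - 109 - 2 = 750
f[7] = -3*750 - (-287) - 2 = -1965
f[8] = -3*(-1965) - 750 - 2 = 5143
f[9] = -3*5143 - (-1965) - 2 = -13466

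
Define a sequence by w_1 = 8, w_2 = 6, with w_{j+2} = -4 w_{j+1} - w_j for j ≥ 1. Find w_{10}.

330182

w_3 = -4·6 - 8 = -32
w_4 = -4·(-32) - 6 = 122
w_5 = -4·122 - (-32) = -456
w_6 = -4·(-456) - 122 = 1702
w_7 = -4·1702 - (-456) = -6352
w_8 = -4·(-6352) - 1702 = 23706
w_9 = -4·23706 - (-6352) = -88472
w_{10} = -4·(-88472) - 23706 = 330182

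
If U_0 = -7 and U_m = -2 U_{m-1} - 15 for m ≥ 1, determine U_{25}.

67108859

The fixed point is -15/(1 + 2) = -5, so U_m + 5 = -2(U_{m-1} + 5).
Hence U_m = -2·(-2)^m - 5.
U_{25} = -2·(-2)^{25} - 5 = -2·-33554432 - 5 = 67108859.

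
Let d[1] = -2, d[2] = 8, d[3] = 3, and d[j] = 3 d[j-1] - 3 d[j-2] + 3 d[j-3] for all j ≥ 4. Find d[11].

d[4] = 3(3) - 3(8) + 3(-2) = -21
d[5] = 3(-21) - 3(3) + 3(8) = -48
d[6] = 3(-48) - 3(-21) + 3(3) = -72
d[7] = 3(-72) - 3(-48) + 3(-21) = -135
d[8] = 3(-135) - 3(-72) + 3(-48) = -333
d[9] = 3(-333) - 3(-135) + 3(-72) = -810
d[10] = 3(-810) - 3(-333) + 3(-135) = -1836
d[11] = 3(-1836) - 3(-810) + 3(-333) = -4077

-4077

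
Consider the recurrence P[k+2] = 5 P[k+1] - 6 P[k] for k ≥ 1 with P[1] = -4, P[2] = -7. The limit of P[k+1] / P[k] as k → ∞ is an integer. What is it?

The characteristic equation is r^2 - 5r + 6 = 0, which factors as (r - 3)(r - 2) = 0.
So the roots are 3 and 2. Since |3| > |2| and the coefficient of 3^k is non-zero, the ratio tends to 3.

3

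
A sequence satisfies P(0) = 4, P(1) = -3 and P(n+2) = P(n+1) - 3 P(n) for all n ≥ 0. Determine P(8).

-51

P(2) = (-3) - 3*4 = -15
P(3) = (-15) - 3*(-3) = -6
P(4) = (-6) - 3*(-15) = 39
P(5) = 39 - 3*(-6) = 57
P(6) = 57 - 3*39 = -60
P(7) = (-60) - 3*57 = -231
P(8) = (-231) - 3*(-60) = -51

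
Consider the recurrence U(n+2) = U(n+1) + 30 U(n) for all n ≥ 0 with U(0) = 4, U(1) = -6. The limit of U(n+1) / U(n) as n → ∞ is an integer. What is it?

6

The characteristic equation is r^2 - r - 30 = 0, which factors as (r - 6)(r + 5) = 0.
So the roots are 6 and -5. Since |6| > |-5| and the coefficient of 6^n is non-zero, the ratio tends to 6.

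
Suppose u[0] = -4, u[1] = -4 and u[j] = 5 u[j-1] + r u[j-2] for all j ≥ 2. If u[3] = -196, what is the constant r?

u[2] = -20 - 4r
u[3] = -100 - 24r
So -100 - 24r = -196, giving r = 4.

4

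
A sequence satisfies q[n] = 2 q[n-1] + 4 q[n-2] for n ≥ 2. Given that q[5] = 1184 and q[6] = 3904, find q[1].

Rearranging, q[n-2] = (q[n] - 2 q[n-1]) / 4.
q[4] = (3904 - 2·1184) / 4 = 1536/4 = 384
q[3] = (1184 - 2·384) / 4 = 416/4 = 104
q[2] = (384 - 2·104) / 4 = 176/4 = 44
q[1] = (104 - 2·44) / 4 = 16/4 = 4

4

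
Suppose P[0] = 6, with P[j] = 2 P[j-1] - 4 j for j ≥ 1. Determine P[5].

-36

P[1] = 2(6) - 4 = 8
P[2] = 2(8) - 8 = 8
P[3] = 2(8) - 12 = 4
P[4] = 2(4) - 16 = -8
P[5] = 2(-8) - 20 = -36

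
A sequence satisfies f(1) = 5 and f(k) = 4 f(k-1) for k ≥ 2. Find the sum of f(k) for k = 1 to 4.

425

f(2) = 4(5) = 20
f(3) = 4(20) = 80
f(4) = 4(80) = 320
Sum = 5 + 20 + 80 + 320 = 425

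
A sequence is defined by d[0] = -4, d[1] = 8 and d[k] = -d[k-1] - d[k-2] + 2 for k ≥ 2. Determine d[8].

d[2] = -8 - (-4) + 2 = -2
d[3] = -(-2) - 8 + 2 = -4
d[4] = -(-4) - (-2) + 2 = 8
d[5] = -8 - (-4) + 2 = -2
d[6] = -(-2) - 8 + 2 = -4
d[7] = -(-4) - (-2) + 2 = 8
d[8] = -8 - (-4) + 2 = -2

-2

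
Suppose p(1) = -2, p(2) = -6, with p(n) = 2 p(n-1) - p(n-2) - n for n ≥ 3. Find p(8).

p(3) = 2·(-6) - (-2) - 3 = -13
p(4) = 2·(-13) - (-6) - 4 = -24
p(5) = 2·(-24) - (-13) - 5 = -40
p(6) = 2·(-40) - (-24) - 6 = -62
p(7) = 2·(-62) - (-40) - 7 = -91
p(8) = 2·(-91) - (-62) - 8 = -128

-128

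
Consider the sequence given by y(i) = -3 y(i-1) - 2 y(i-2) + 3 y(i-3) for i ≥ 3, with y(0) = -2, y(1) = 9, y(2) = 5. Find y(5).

-309

y(3) = -3·5 - 2·9 + 3·(-2) = -39
y(4) = -3·(-39) - 2·5 + 3·9 = 134
y(5) = -3·134 - 2·(-39) + 3·5 = -309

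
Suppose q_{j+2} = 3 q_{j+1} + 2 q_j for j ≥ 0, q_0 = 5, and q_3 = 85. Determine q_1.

5

Let q_1 = x.
q_2 = 10 + 3x
q_3 = 30 + 11x
So 30 + 11x = 85, giving x = 5.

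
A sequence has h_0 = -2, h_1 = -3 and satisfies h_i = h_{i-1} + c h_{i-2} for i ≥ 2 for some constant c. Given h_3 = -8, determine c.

h_2 = -3 - 2c
h_3 = -3 - 5c
So -3 - 5c = -8, giving c = 1.

1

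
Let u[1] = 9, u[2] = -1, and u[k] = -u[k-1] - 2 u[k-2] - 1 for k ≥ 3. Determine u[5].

16

u[3] = -(-1) - 2*9 - 1 = -18
u[4] = -(-18) - 2*(-1) - 1 = 19
u[5] = -19 - 2*(-18) - 1 = 16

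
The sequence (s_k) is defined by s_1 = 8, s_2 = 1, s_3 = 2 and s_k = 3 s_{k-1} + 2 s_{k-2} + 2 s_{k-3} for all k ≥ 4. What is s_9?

14438

s_4 = 3(2) + 2(1) + 2(8) = 24
s_5 = 3(24) + 2(2) + 2(1) = 78
s_6 = 3(78) + 2(24) + 2(2) = 286
s_7 = 3(286) + 2(78) + 2(24) = 1062
s_8 = 3(1062) + 2(286) + 2(78) = 3914
s_9 = 3(3914) + 2(1062) + 2(286) = 14438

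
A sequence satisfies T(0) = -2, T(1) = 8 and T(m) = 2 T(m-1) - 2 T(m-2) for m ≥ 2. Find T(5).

T(2) = 2(8) - 2(-2) = 20
T(3) = 2(20) - 2(8) = 24
T(4) = 2(24) - 2(20) = 8
T(5) = 2(8) - 2(24) = -32

-32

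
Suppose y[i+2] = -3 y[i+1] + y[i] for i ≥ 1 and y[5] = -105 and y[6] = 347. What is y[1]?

Rearranging, y[i-2] = y[i] + 3 y[i-1].
y[4] = 347 + 3*(-105) = 32
y[3] = -105 + 3*32 = -9
y[2] = 32 + 3*(-9) = 5
y[1] = -9 + 3*5 = 6

6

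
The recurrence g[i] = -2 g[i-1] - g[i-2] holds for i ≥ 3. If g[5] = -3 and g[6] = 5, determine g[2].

Rearranging, g[i-2] = -(g[i] + 2 g[i-1]).
g[4] = -(5 + 2*(-3)) = 1
g[3] = -(-3 + 2*1) = 1
g[2] = -(1 + 2*1) = -3

-3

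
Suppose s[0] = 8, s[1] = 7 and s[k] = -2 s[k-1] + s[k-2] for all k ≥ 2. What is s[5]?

s[2] = -2*7 + 8 = -6
s[3] = -2*(-6) + 7 = 19
s[4] = -2*19 + (-6) = -44
s[5] = -2*(-44) + 19 = 107

107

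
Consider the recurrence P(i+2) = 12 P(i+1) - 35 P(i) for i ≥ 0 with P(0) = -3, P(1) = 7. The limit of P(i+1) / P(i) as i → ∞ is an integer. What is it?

The characteristic equation is r^2 - 12r + 35 = 0, which factors as (r - 7)(r - 5) = 0.
So the roots are 7 and 5. Since |7| > |5| and the coefficient of 7^i is non-zero, the ratio tends to 7.

7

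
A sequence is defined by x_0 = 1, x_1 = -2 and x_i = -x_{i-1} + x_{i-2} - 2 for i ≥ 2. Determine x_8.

x_2 = -(-2) + 1 - 2 = 1
x_3 = -1 + (-2) - 2 = -5
x_4 = -(-5) + 1 - 2 = 4
x_5 = -4 + (-5) - 2 = -11
x_6 = -(-11) + 4 - 2 = 13
x_7 = -13 + (-11) - 2 = -26
x_8 = -(-26) + 13 - 2 = 37

37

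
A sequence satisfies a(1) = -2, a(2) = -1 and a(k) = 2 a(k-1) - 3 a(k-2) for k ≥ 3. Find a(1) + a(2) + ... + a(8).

-120

a(3) = 2·(-1) - 3·(-2) = 4
a(4) = 2·4 - 3·(-1) = 11
a(5) = 2·11 - 3·4 = 10
a(6) = 2·10 - 3·11 = -13
a(7) = 2·(-13) - 3·10 = -56
a(8) = 2·(-56) - 3·(-13) = -73
Sum = (-2) + (-1) + 4 + 11 + 10 + (-13) + (-56) + (-73) = -120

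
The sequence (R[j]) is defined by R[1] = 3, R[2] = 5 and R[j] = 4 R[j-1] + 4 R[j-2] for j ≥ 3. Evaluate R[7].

16768

R[3] = 4(5) + 4(3) = 32
R[4] = 4(32) + 4(5) = 148
R[5] = 4(148) + 4(32) = 720
R[6] = 4(720) + 4(148) = 3472
R[7] = 4(3472) + 4(720) = 16768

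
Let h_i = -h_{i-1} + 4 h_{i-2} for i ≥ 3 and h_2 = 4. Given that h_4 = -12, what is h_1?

8

Let h_1 = y.
h_3 = -4 + 4y
h_4 = 20 - 4y
So 20 - 4y = -12, giving y = 8.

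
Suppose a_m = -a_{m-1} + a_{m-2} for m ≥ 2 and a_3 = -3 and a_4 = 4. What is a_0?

Rearranging, a_{m-2} = a_m + a_{m-1}.
a_2 = 4 + (-3) = 1
a_1 = -3 + 1 = -2
a_0 = 1 + (-2) = -1

-1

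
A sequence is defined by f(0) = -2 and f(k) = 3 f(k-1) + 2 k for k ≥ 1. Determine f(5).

-128

f(1) = 3(-2) + 2 = -4
f(2) = 3(-4) + 4 = -8
f(3) = 3(-8) + 6 = -18
f(4) = 3(-18) + 8 = -46
f(5) = 3(-46) + 10 = -128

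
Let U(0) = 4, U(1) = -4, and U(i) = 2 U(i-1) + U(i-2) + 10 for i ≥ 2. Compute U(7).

U(2) = 2*(-4) + 4 + 10 = 6
U(3) = 2*6 + (-4) + 10 = 18
U(4) = 2*18 + 6 + 10 = 52
U(5) = 2*52 + 18 + 10 = 132
U(6) = 2*132 + 52 + 10 = 326
U(7) = 2*326 + 132 + 10 = 794

794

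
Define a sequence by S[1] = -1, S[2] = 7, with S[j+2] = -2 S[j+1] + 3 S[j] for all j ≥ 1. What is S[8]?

4375

S[3] = -2·7 + 3·(-1) = -17
S[4] = -2·(-17) + 3·7 = 55
S[5] = -2·55 + 3·(-17) = -161
S[6] = -2·(-161) + 3·55 = 487
S[7] = -2·487 + 3·(-161) = -1457
S[8] = -2·(-1457) + 3·487 = 4375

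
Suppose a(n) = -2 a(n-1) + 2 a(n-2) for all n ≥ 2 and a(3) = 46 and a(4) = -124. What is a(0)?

Rearranging, a(n-2) = (a(n) + 2 a(n-1)) / 2.
a(2) = (-124 + 2(46)) / 2 = -32/2 = -16
a(1) = (46 + 2(-16)) / 2 = 14/2 = 7
a(0) = (-16 + 2(7)) / 2 = -2/2 = -1

-1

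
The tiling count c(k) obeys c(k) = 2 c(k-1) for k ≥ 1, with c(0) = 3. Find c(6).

c(1) = 2·3 = 6
c(2) = 2·6 = 12
c(3) = 2·12 = 24
c(4) = 2·24 = 48
c(5) = 2·48 = 96
c(6) = 2·96 = 192

192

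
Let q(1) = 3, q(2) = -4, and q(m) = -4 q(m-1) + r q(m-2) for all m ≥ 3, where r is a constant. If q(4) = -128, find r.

q(3) = 16 + 3r
q(4) = -64 - 16r
So -64 - 16r = -128, giving r = 4.

4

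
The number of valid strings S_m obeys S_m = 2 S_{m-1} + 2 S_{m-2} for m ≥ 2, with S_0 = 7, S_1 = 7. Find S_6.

S_2 = 2(7) + 2(7) = 28
S_3 = 2(28) + 2(7) = 70
S_4 = 2(70) + 2(28) = 196
S_5 = 2(196) + 2(70) = 532
S_6 = 2(532) + 2(196) = 1456

1456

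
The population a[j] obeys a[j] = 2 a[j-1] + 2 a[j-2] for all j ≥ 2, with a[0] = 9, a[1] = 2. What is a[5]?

a[2] = 2·2 + 2·9 = 22
a[3] = 2·22 + 2·2 = 48
a[4] = 2·48 + 2·22 = 140
a[5] = 2·140 + 2·48 = 376

376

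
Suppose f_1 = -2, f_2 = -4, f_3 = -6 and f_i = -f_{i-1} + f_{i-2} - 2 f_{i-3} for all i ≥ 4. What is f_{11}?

f_4 = -(-6) + (-4) - 2(-2) = 6
f_5 = -6 + (-6) - 2(-4) = -4
f_6 = -(-4) + 6 - 2(-6) = 22
f_7 = -22 + (-4) - 2(6) = -38
f_8 = -(-38) + 22 - 2(-4) = 68
f_9 = -68 + (-38) - 2(22) = -150
f_{10} = -(-150) + 68 - 2(-38) = 294
f_{11} = -294 + (-150) - 2(68) = -580

-580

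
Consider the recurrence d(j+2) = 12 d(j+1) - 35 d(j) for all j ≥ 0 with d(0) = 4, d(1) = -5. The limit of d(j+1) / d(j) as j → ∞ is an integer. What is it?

The characteristic equation is r^2 - 12r + 35 = 0, which factors as (r - 7)(r - 5) = 0.
So the roots are 7 and 5. Since |7| > |5| and the coefficient of 7^j is non-zero, the ratio tends to 7.

7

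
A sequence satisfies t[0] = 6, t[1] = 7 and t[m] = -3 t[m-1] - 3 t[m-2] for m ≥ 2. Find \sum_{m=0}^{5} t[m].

124

t[2] = -3*7 - 3*6 = -39
t[3] = -3*(-39) - 3*7 = 96
t[4] = -3*96 - 3*(-39) = -171
t[5] = -3*(-171) - 3*96 = 225
Sum = 6 + 7 + (-39) + 96 + (-171) + 225 = 124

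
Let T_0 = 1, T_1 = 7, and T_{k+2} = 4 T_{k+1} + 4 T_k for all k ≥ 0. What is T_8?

408832

T_2 = 4(7) + 4(1) = 32
T_3 = 4(32) + 4(7) = 156
T_4 = 4(156) + 4(32) = 752
T_5 = 4(752) + 4(156) = 3632
T_6 = 4(3632) + 4(752) = 17536
T_7 = 4(17536) + 4(3632) = 84672
T_8 = 4(84672) + 4(17536) = 408832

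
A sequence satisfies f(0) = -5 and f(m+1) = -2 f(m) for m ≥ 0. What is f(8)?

-1280

f(1) = -2(-5) = 10
f(2) = -2(10) = -20
f(3) = -2(-20) = 40
f(4) = -2(40) = -80
f(5) = -2(-80) = 160
f(6) = -2(160) = -320
f(7) = -2(-320) = 640
f(8) = -2(640) = -1280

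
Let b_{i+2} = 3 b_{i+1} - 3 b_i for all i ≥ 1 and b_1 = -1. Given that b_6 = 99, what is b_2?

8

Let b_2 = z.
b_3 = 3 + 3z
b_4 = 9 + 6z
b_5 = 18 + 9z
b_6 = 27 + 9z
So 27 + 9z = 99, giving z = 8.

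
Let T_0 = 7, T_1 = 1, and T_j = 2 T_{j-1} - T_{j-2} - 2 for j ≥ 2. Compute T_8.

T_2 = 2·1 - 7 - 2 = -7
T_3 = 2·(-7) - 1 - 2 = -17
T_4 = 2·(-17) - (-7) - 2 = -29
T_5 = 2·(-29) - (-17) - 2 = -43
T_6 = 2·(-43) - (-29) - 2 = -59
T_7 = 2·(-59) - (-43) - 2 = -77
T_8 = 2·(-77) - (-59) - 2 = -97

-97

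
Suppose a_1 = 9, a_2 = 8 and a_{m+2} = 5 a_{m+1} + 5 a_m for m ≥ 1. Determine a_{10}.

a_3 = 5·8 + 5·9 = 85
a_4 = 5·85 + 5·8 = 465
a_5 = 5·465 + 5·85 = 2750
a_6 = 5·2750 + 5·465 = 16075
a_7 = 5·16075 + 5·2750 = 94125
a_8 = 5·94125 + 5·16075 = 551000
a_9 = 5·551000 + 5·94125 = 3225625
a_{10} = 5·3225625 + 5·551000 = 18883125

18883125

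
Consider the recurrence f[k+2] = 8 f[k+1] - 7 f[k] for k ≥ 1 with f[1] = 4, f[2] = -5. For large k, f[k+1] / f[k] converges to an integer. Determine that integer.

7

The characteristic equation is r^2 - 8r + 7 = 0, which factors as (r - 7)(r - 1) = 0.
So the roots are 7 and 1. Since |7| > |1| and the coefficient of 7^k is non-zero, the ratio tends to 7.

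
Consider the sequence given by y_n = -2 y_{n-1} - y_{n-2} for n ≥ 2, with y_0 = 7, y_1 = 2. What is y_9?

74

y_2 = -2·2 - 7 = -11
y_3 = -2·(-11) - 2 = 20
y_4 = -2·20 - (-11) = -29
y_5 = -2·(-29) - 20 = 38
y_6 = -2·38 - (-29) = -47
y_7 = -2·(-47) - 38 = 56
y_8 = -2·56 - (-47) = -65
y_9 = -2·(-65) - 56 = 74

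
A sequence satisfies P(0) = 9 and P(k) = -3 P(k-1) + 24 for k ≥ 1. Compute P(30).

The fixed point is 24/(1 + 3) = 6, so P(k) - 6 = -3(P(k-1) - 6).
Hence P(k) = 3·(-3)^k + 6.
P(30) = 3·(-3)^{30} + 6 = 3·205891132094649 + 6 = 617673396283953.

617673396283953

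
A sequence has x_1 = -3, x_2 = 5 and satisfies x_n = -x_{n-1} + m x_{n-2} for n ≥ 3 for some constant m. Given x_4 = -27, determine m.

-4

x_3 = -5 - 3m
x_4 = 5 + 8m
So 5 + 8m = -27, giving m = -4.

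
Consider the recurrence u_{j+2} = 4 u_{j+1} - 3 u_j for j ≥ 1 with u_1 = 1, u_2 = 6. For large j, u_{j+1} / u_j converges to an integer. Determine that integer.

3

The characteristic equation is r^2 - 4r + 3 = 0, which factors as (r - 3)(r - 1) = 0.
So the roots are 3 and 1. Since |3| > |1| and the coefficient of 3^j is non-zero, the ratio tends to 3.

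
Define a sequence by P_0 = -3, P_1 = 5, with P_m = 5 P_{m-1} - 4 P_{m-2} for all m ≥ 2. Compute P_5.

2725

P_2 = 5(5) - 4(-3) = 37
P_3 = 5(37) - 4(5) = 165
P_4 = 5(165) - 4(37) = 677
P_5 = 5(677) - 4(165) = 2725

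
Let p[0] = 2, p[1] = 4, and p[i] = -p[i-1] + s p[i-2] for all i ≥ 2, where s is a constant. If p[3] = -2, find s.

p[2] = -4 + 2s
p[3] = 4 + 2s
So 4 + 2s = -2, giving s = -3.

-3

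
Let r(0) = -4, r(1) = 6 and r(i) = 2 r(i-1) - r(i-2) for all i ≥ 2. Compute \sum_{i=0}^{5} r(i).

r(2) = 2(6) - (-4) = 16
r(3) = 2(16) - 6 = 26
r(4) = 2(26) - 16 = 36
r(5) = 2(36) - 26 = 46
Sum = (-4) + 6 + 16 + 26 + 36 + 46 = 126

126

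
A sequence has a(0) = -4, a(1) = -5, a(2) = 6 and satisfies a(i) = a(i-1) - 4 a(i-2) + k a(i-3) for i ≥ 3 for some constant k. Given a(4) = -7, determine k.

a(3) = 26 - 4k
a(4) = 2 - 9k
So 2 - 9k = -7, giving k = 1.

1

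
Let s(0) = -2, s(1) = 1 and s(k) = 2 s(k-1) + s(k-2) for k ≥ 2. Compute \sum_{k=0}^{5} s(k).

7

s(2) = 2(1) + (-2) = 0
s(3) = 2(0) + 1 = 1
s(4) = 2(1) + 0 = 2
s(5) = 2(2) + 1 = 5
Sum = (-2) + 1 + 0 + 1 + 2 + 5 = 7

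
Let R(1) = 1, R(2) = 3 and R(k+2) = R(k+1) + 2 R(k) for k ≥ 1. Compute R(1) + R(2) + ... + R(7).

R(3) = 3 + 2·1 = 5
R(4) = 5 + 2·3 = 11
R(5) = 11 + 2·5 = 21
R(6) = 21 + 2·11 = 43
R(7) = 43 + 2·21 = 85
Sum = 1 + 3 + 5 + 11 + 21 + 43 + 85 = 169

169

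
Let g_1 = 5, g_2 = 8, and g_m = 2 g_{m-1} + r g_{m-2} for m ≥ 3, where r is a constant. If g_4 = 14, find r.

-1

g_3 = 16 + 5r
g_4 = 32 + 18r
So 32 + 18r = 14, giving r = -1.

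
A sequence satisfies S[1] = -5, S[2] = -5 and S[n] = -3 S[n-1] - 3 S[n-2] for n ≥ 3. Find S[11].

-3645

S[3] = -3*(-5) - 3*(-5) = 30
S[4] = -3*30 - 3*(-5) = -75
S[5] = -3*(-75) - 3*30 = 135
S[6] = -3*135 - 3*(-75) = -180
S[7] = -3*(-180) - 3*135 = 135
S[8] = -3*135 - 3*(-180) = 135
S[9] = -3*135 - 3*135 = -810
S[10] = -3*(-810) - 3*135 = 2025
S[11] = -3*2025 - 3*(-810) = -3645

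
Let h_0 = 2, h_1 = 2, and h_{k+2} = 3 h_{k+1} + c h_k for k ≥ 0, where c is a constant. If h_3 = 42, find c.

h_2 = 6 + 2c
h_3 = 18 + 8c
So 18 + 8c = 42, giving c = 3.

3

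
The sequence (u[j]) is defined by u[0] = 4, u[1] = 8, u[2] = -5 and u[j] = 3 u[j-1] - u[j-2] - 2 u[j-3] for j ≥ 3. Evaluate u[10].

-14384

u[3] = 3(-5) - 8 - 2(4) = -31
u[4] = 3(-31) - (-5) - 2(8) = -104
u[5] = 3(-104) - (-31) - 2(-5) = -271
u[6] = 3(-271) - (-104) - 2(-31) = -647
u[7] = 3(-647) - (-271) - 2(-104) = -1462
u[8] = 3(-1462) - (-647) - 2(-271) = -3197
u[9] = 3(-3197) - (-1462) - 2(-647) = -6835
u[10] = 3(-6835) - (-3197) - 2(-1462) = -14384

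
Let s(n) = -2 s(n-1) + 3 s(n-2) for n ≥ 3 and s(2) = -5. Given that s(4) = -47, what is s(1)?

Let s(1) = z.
s(3) = 10 + 3z
s(4) = -35 - 6z
So -35 - 6z = -47, giving z = 2.

2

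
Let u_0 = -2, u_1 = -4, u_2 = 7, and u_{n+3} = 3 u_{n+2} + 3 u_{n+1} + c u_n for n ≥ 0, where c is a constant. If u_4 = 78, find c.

-3

u_3 = 9 - 2c
u_4 = 48 - 10c
So 48 - 10c = 78, giving c = -3.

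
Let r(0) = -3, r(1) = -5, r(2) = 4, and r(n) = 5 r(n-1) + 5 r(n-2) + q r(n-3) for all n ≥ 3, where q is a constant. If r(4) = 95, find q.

r(3) = -5 - 3q
r(4) = -5 - 20q
So -5 - 20q = 95, giving q = -5.

-5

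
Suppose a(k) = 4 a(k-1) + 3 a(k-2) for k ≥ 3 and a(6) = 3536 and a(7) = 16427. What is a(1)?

Rearranging, a(k-2) = (a(k) - 4 a(k-1)) / 3.
a(5) = (16427 - 4(3536)) / 3 = 2283/3 = 761
a(4) = (3536 - 4(761)) / 3 = 492/3 = 164
a(3) = (761 - 4(164)) / 3 = 105/3 = 35
a(2) = (164 - 4(35)) / 3 = 24/3 = 8
a(1) = (35 - 4(8)) / 3 = 3/3 = 1

1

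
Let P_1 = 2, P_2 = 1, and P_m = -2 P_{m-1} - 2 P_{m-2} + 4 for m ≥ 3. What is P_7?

12

P_3 = -2*1 - 2*2 + 4 = -2
P_4 = -2*(-2) - 2*1 + 4 = 6
P_5 = -2*6 - 2*(-2) + 4 = -4
P_6 = -2*(-4) - 2*6 + 4 = 0
P_7 = -2*0 - 2*(-4) + 4 = 12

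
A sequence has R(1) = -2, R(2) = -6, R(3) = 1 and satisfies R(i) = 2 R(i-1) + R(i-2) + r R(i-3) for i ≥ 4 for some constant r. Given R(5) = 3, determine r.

-1

R(4) = -4 - 2r
R(5) = -7 - 10r
So -7 - 10r = 3, giving r = -1.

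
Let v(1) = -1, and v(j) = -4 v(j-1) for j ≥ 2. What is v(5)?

v(2) = -4·(-1) = 4
v(3) = -4·4 = -16
v(4) = -4·(-16) = 64
v(5) = -4·64 = -256

-256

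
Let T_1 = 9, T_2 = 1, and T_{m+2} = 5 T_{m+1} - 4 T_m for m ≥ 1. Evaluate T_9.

-174751

T_3 = 5(1) - 4(9) = -31
T_4 = 5(-31) - 4(1) = -159
T_5 = 5(-159) - 4(-31) = -671
T_6 = 5(-671) - 4(-159) = -2719
T_7 = 5(-2719) - 4(-671) = -10911
T_8 = 5(-10911) - 4(-2719) = -43679
T_9 = 5(-43679) - 4(-10911) = -174751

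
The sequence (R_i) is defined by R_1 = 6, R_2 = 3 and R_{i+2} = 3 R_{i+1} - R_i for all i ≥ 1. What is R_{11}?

4791

R_3 = 3(3) - 6 = 3
R_4 = 3(3) - 3 = 6
R_5 = 3(6) - 3 = 15
R_6 = 3(15) - 6 = 39
R_7 = 3(39) - 15 = 102
R_8 = 3(102) - 39 = 267
R_9 = 3(267) - 102 = 699
R_{10} = 3(699) - 267 = 1830
R_{11} = 3(1830) - 699 = 4791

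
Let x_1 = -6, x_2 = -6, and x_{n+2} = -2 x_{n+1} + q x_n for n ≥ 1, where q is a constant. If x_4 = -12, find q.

x_3 = 12 - 6q
x_4 = -24 + 6q
So -24 + 6q = -12, giving q = 2.

2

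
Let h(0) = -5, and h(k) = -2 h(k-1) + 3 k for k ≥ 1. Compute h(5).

h(1) = -2*(-5) + 3 = 13
h(2) = -2*13 + 6 = -20
h(3) = -2*(-20) + 9 = 49
h(4) = -2*49 + 12 = -86
h(5) = -2*(-86) + 15 = 187

187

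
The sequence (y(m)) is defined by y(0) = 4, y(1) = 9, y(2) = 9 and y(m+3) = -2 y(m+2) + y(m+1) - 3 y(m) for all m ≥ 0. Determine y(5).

y(3) = -2(9) + 9 - 3(4) = -21
y(4) = -2(-21) + 9 - 3(9) = 24
y(5) = -2(24) + (-21) - 3(9) = -96

-96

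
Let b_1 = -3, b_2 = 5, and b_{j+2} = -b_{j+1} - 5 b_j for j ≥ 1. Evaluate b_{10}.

b_3 = -5 - 5(-3) = 10
b_4 = -10 - 5(5) = -35
b_5 = -(-35) - 5(10) = -15
b_6 = -(-15) - 5(-35) = 190
b_7 = -190 - 5(-15) = -115
b_8 = -(-115) - 5(190) = -835
b_9 = -(-835) - 5(-115) = 1410
b_{10} = -1410 - 5(-835) = 2765

2765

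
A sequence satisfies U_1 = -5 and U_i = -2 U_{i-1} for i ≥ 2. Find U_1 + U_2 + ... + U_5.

U_2 = -2(-5) = 10
U_3 = -2(10) = -20
U_4 = -2(-20) = 40
U_5 = -2(40) = -80
Sum = (-5) + 10 + (-20) + 40 + (-80) = -55

-55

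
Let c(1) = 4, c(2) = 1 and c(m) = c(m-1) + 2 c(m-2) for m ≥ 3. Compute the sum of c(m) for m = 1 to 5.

c(3) = 1 + 2(4) = 9
c(4) = 9 + 2(1) = 11
c(5) = 11 + 2(9) = 29
Sum = 4 + 1 + 9 + 11 + 29 = 54

54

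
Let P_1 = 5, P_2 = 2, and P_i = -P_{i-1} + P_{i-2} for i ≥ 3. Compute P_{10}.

P_3 = -2 + 5 = 3
P_4 = -3 + 2 = -1
P_5 = -(-1) + 3 = 4
P_6 = -4 + (-1) = -5
P_7 = -(-5) + 4 = 9
P_8 = -9 + (-5) = -14
P_9 = -(-14) + 9 = 23
P_{10} = -23 + (-14) = -37

-37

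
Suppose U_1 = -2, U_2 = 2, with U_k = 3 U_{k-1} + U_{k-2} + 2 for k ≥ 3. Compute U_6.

246

U_3 = 3(2) + (-2) + 2 = 6
U_4 = 3(6) + 2 + 2 = 22
U_5 = 3(22) + 6 + 2 = 74
U_6 = 3(74) + 22 + 2 = 246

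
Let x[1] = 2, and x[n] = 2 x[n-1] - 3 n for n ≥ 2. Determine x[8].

-866

x[2] = 2*2 - 6 = -2
x[3] = 2*(-2) - 9 = -13
x[4] = 2*(-13) - 12 = -38
x[5] = 2*(-38) - 15 = -91
x[6] = 2*(-91) - 18 = -200
x[7] = 2*(-200) - 21 = -421
x[8] = 2*(-421) - 24 = -866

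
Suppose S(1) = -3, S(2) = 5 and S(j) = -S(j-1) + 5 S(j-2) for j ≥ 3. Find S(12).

180970

S(3) = -5 + 5*(-3) = -20
S(4) = -(-20) + 5*5 = 45
S(5) = -45 + 5*(-20) = -145
S(6) = -(-145) + 5*45 = 370
S(7) = -370 + 5*(-145) = -1095
S(8) = -(-1095) + 5*370 = 2945
S(9) = -2945 + 5*(-1095) = -8420
S(10) = -(-8420) + 5*2945 = 23145
S(11) = -23145 + 5*(-8420) = -65245
S(12) = -(-65245) + 5*23145 = 180970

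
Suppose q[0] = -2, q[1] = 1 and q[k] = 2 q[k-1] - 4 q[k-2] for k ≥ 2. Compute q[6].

q[2] = 2*1 - 4*(-2) = 10
q[3] = 2*10 - 4*1 = 16
q[4] = 2*16 - 4*10 = -8
q[5] = 2*(-8) - 4*16 = -80
q[6] = 2*(-80) - 4*(-8) = -128

-128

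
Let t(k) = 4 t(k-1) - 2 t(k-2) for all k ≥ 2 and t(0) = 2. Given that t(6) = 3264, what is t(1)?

7

Let t(1) = y.
t(2) = -4 + 4y
t(3) = -16 + 14y
t(4) = -56 + 48y
t(5) = -192 + 164y
t(6) = -656 + 560y
So -656 + 560y = 3264, giving y = 7.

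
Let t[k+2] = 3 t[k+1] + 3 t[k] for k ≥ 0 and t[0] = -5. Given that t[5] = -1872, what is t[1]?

-7

Let t[1] = x.
t[2] = -15 + 3x
t[3] = -45 + 12x
t[4] = -180 + 45x
t[5] = -675 + 171x
So -675 + 171x = -1872, giving x = -7.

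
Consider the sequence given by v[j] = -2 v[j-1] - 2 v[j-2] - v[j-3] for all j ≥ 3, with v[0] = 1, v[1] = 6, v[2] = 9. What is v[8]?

v[3] = -2(9) - 2(6) - 1 = -31
v[4] = -2(-31) - 2(9) - 6 = 38
v[5] = -2(38) - 2(-31) - 9 = -23
v[6] = -2(-23) - 2(38) - (-31) = 1
v[7] = -2(1) - 2(-23) - 38 = 6
v[8] = -2(6) - 2(1) - (-23) = 9

9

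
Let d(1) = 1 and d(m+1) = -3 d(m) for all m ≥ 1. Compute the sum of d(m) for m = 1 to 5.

61

d(2) = -3·1 = -3
d(3) = -3·(-3) = 9
d(4) = -3·9 = -27
d(5) = -3·(-27) = 81
Sum = 1 + (-3) + 9 + (-27) + 81 = 61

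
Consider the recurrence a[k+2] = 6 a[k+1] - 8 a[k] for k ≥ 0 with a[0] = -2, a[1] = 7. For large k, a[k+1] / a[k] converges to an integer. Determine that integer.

4

The characteristic equation is r^2 - 6r + 8 = 0, which factors as (r - 4)(r - 2) = 0.
So the roots are 4 and 2. Since |4| > |2| and the coefficient of 4^k is non-zero, the ratio tends to 4.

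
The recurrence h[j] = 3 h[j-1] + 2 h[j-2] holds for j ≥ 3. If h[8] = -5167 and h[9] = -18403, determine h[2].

1

Rearranging, h[j-2] = (h[j] - 3 h[j-1]) / 2.
h[7] = (-18403 - 3·(-5167)) / 2 = -2902/2 = -1451
h[6] = (-5167 - 3·(-1451)) / 2 = -814/2 = -407
h[5] = (-1451 - 3·(-407)) / 2 = -230/2 = -115
h[4] = (-407 - 3·(-115)) / 2 = -62/2 = -31
h[3] = (-115 - 3·(-31)) / 2 = -22/2 = -11
h[2] = (-31 - 3·(-11)) / 2 = 2/2 = 1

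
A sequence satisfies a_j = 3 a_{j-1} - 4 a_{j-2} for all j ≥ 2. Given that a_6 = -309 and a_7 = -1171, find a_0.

Rearranging, a_{j-2} = (a_j - 3 a_{j-1}) / -4.
a_5 = (-1171 - 3*(-309)) / -4 = -244/-4 = 61
a_4 = (-309 - 3*61) / -4 = -492/-4 = 123
a_3 = (61 - 3*123) / -4 = -308/-4 = 77
a_2 = (123 - 3*77) / -4 = -108/-4 = 27
a_1 = (77 - 3*27) / -4 = -4/-4 = 1
a_0 = (27 - 3*1) / -4 = 24/-4 = -6

-6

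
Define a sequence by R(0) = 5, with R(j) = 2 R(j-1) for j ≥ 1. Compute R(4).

80

R(1) = 2*5 = 10
R(2) = 2*10 = 20
R(3) = 2*20 = 40
R(4) = 2*40 = 80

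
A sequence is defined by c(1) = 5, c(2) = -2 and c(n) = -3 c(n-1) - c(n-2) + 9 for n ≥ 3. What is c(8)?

-970

c(3) = -3*(-2) - 5 + 9 = 10
c(4) = -3*10 - (-2) + 9 = -19
c(5) = -3*(-19) - 10 + 9 = 56
c(6) = -3*56 - (-19) + 9 = -140
c(7) = -3*(-140) - 56 + 9 = 373
c(8) = -3*373 - (-140) + 9 = -970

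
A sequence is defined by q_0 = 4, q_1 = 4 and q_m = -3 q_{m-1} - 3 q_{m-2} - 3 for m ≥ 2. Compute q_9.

-1794

q_2 = -3·4 - 3·4 - 3 = -27
q_3 = -3·(-27) - 3·4 - 3 = 66
q_4 = -3·66 - 3·(-27) - 3 = -120
q_5 = -3·(-120) - 3·66 - 3 = 159
q_6 = -3·159 - 3·(-120) - 3 = -120
q_7 = -3·(-120) - 3·159 - 3 = -120
q_8 = -3·(-120) - 3·(-120) - 3 = 717
q_9 = -3·717 - 3·(-120) - 3 = -1794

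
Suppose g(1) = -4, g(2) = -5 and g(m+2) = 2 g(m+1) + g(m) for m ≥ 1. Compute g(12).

-38217

g(3) = 2(-5) + (-4) = -14
g(4) = 2(-14) + (-5) = -33
g(5) = 2(-33) + (-14) = -80
g(6) = 2(-80) + (-33) = -193
g(7) = 2(-193) + (-80) = -466
g(8) = 2(-466) + (-193) = -1125
g(9) = 2(-1125) + (-466) = -2716
g(10) = 2(-2716) + (-1125) = -6557
g(11) = 2(-6557) + (-2716) = -15830
g(12) = 2(-15830) + (-6557) = -38217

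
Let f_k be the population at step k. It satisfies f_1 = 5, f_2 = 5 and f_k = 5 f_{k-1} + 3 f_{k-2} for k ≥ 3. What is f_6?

6620

f_3 = 5*5 + 3*5 = 40
f_4 = 5*40 + 3*5 = 215
f_5 = 5*215 + 3*40 = 1195
f_6 = 5*1195 + 3*215 = 6620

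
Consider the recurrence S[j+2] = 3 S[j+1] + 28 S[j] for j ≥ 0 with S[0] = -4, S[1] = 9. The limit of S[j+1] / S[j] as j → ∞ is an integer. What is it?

The characteristic equation is r^2 - 3r - 28 = 0, which factors as (r - 7)(r + 4) = 0.
So the roots are 7 and -4. Since |7| > |-4| and the coefficient of 7^j is non-zero, the ratio tends to 7.

7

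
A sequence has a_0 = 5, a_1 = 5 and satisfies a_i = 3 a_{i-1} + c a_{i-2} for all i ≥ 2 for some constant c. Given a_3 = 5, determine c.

-2

a_2 = 15 + 5c
a_3 = 45 + 20c
So 45 + 20c = 5, giving c = -2.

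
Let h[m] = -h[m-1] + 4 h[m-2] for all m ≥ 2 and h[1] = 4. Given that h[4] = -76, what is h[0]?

Let h[0] = x.
h[2] = -4 + 4x
h[3] = 20 - 4x
h[4] = -36 + 20x
So -36 + 20x = -76, giving x = -2.

-2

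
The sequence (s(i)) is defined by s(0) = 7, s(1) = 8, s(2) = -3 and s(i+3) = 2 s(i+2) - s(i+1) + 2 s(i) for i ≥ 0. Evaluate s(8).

211

s(3) = 2*(-3) - 8 + 2*7 = 0
s(4) = 2*0 - (-3) + 2*8 = 19
s(5) = 2*19 - 0 + 2*(-3) = 32
s(6) = 2*32 - 19 + 2*0 = 45
s(7) = 2*45 - 32 + 2*19 = 96
s(8) = 2*96 - 45 + 2*32 = 211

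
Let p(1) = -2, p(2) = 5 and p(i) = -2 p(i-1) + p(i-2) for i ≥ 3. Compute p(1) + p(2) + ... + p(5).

p(3) = -2(5) + (-2) = -12
p(4) = -2(-12) + 5 = 29
p(5) = -2(29) + (-12) = -70
Sum = (-2) + 5 + (-12) + 29 + (-70) = -50

-50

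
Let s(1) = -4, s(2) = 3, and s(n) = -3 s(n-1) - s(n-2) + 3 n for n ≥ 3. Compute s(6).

s(3) = -3*3 - (-4) + 9 = 4
s(4) = -3*4 - 3 + 12 = -3
s(5) = -3*(-3) - 4 + 15 = 20
s(6) = -3*20 - (-3) + 18 = -39

-39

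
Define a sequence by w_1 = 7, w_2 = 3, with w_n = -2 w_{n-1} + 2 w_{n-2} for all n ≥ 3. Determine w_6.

-92

w_3 = -2*3 + 2*7 = 8
w_4 = -2*8 + 2*3 = -10
w_5 = -2*(-10) + 2*8 = 36
w_6 = -2*36 + 2*(-10) = -92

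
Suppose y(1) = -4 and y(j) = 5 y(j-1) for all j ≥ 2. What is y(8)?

y(2) = 5·(-4) = -20
y(3) = 5·(-20) = -100
y(4) = 5·(-100) = -500
y(5) = 5·(-500) = -2500
y(6) = 5·(-2500) = -12500
y(7) = 5·(-12500) = -62500
y(8) = 5·(-62500) = -312500

-312500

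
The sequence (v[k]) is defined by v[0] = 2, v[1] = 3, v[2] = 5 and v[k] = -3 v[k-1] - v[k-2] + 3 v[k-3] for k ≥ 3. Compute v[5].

-93

v[3] = -3·5 - 3 + 3·2 = -12
v[4] = -3·(-12) - 5 + 3·3 = 40
v[5] = -3·40 - (-12) + 3·5 = -93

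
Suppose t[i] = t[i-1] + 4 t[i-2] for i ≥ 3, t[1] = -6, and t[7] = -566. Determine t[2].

2

Let t[2] = z.
t[3] = -24 + z
t[4] = -24 + 5z
t[5] = -120 + 9z
t[6] = -216 + 29z
t[7] = -696 + 65z
So -696 + 65z = -566, giving z = 2.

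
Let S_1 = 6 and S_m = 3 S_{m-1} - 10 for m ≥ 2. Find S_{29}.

22876792454966

The fixed point is -10/(1 - 3) = 5, so S_m - 5 = 3(S_{m-1} - 5).
Hence S_m = 1·3^{m-1} + 5.
S_{29} = 1·3^{28} + 5 = 1·22876792454961 + 5 = 22876792454966.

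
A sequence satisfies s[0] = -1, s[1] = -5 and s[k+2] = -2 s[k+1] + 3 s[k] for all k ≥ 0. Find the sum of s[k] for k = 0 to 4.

s[2] = -2(-5) + 3(-1) = 7
s[3] = -2(7) + 3(-5) = -29
s[4] = -2(-29) + 3(7) = 79
Sum = (-1) + (-5) + 7 + (-29) + 79 = 51

51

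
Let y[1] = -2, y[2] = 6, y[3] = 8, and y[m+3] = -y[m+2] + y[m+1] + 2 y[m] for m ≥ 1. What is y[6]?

y[4] = -8 + 6 + 2(-2) = -6
y[5] = -(-6) + 8 + 2(6) = 26
y[6] = -26 + (-6) + 2(8) = -16

-16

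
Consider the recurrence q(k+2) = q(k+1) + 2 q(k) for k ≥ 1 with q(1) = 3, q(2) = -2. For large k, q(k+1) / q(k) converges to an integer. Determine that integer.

The characteristic equation is r^2 - r - 2 = 0, which factors as (r - 2)(r + 1) = 0.
So the roots are 2 and -1. Since |2| > |-1| and the coefficient of 2^k is non-zero, the ratio tends to 2.

2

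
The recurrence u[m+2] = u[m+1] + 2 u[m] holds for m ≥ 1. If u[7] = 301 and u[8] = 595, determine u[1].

Rearranging, u[m-2] = (u[m] - u[m-1]) / 2.
u[6] = (595 - 301) / 2 = 294/2 = 147
u[5] = (301 - 147) / 2 = 154/2 = 77
u[4] = (147 - 77) / 2 = 70/2 = 35
u[3] = (77 - 35) / 2 = 42/2 = 21
u[2] = (35 - 21) / 2 = 14/2 = 7
u[1] = (21 - 7) / 2 = 14/2 = 7

7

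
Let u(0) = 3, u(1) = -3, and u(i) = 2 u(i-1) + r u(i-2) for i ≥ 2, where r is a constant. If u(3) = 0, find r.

4

u(2) = -6 + 3r
u(3) = -12 + 3r
So -12 + 3r = 0, giving r = 4.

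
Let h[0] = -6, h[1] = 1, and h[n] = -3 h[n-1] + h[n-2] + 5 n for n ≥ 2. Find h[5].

h[2] = -3·1 + (-6) + 10 = 1
h[3] = -3·1 + 1 + 15 = 13
h[4] = -3·13 + 1 + 20 = -18
h[5] = -3·(-18) + 13 + 25 = 92

92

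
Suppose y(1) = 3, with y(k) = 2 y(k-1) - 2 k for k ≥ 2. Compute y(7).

y(2) = 2*3 - 4 = 2
y(3) = 2*2 - 6 = -2
y(4) = 2*(-2) - 8 = -12
y(5) = 2*(-12) - 10 = -34
y(6) = 2*(-34) - 12 = -80
y(7) = 2*(-80) - 14 = -174

-174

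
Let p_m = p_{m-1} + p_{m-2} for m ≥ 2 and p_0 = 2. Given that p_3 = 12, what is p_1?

Let p_1 = x.
p_2 = 2 + x
p_3 = 2 + 2x
So 2 + 2x = 12, giving x = 5.

5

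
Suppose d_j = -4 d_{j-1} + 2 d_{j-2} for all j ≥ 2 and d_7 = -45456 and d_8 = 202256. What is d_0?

Rearranging, d_{j-2} = (d_j + 4 d_{j-1}) / 2.
d_6 = (202256 + 4*(-45456)) / 2 = 20432/2 = 10216
d_5 = (-45456 + 4*10216) / 2 = -4592/2 = -2296
d_4 = (10216 + 4*(-2296)) / 2 = 1032/2 = 516
d_3 = (-2296 + 4*516) / 2 = -232/2 = -116
d_2 = (516 + 4*(-116)) / 2 = 52/2 = 26
d_1 = (-116 + 4*26) / 2 = -12/2 = -6
d_0 = (26 + 4*(-6)) / 2 = 2/2 = 1

1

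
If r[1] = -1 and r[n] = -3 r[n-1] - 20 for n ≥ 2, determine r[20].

-4649045873

The fixed point is -20/(1 + 3) = -5, so r[n] + 5 = -3(r[n-1] + 5).
Hence r[n] = 4·(-3)^{n-1} - 5.
r[20] = 4·(-3)^{19} - 5 = 4·-1162261467 - 5 = -4649045873.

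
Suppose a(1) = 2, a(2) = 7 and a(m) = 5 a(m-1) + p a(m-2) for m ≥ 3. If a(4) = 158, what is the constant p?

a(3) = 35 + 2p
a(4) = 175 + 17p
So 175 + 17p = 158, giving p = -1.

-1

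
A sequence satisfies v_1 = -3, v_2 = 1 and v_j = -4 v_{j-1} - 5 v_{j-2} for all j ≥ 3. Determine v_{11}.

v_3 = -4·1 - 5·(-3) = 11
v_4 = -4·11 - 5·1 = -49
v_5 = -4·(-49) - 5·11 = 141
v_6 = -4·141 - 5·(-49) = -319
v_7 = -4·(-319) - 5·141 = 571
v_8 = -4·571 - 5·(-319) = -689
v_9 = -4·(-689) - 5·571 = -99
v_{10} = -4·(-99) - 5·(-689) = 3841
v_{11} = -4·3841 - 5·(-99) = -14869

-14869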